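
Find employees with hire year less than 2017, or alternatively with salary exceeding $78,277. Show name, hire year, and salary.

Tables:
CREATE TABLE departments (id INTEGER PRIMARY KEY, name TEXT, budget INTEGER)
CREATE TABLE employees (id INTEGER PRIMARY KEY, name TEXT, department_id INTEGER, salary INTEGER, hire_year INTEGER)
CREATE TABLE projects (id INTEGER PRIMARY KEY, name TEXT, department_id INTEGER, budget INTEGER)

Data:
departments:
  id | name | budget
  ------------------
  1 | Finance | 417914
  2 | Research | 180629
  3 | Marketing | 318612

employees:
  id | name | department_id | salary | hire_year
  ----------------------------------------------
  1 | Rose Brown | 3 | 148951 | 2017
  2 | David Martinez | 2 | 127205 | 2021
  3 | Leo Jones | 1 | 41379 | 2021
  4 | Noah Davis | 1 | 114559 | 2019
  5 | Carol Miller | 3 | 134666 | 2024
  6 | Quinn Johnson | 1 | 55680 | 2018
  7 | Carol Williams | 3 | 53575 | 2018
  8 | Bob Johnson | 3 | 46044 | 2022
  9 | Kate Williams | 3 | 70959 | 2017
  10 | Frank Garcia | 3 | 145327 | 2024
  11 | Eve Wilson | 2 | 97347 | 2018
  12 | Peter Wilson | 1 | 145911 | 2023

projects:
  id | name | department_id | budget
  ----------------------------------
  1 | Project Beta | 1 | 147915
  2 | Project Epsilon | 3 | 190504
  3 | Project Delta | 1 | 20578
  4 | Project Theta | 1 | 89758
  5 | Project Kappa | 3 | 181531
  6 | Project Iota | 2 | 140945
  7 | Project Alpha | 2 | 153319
SELECT name, hire_year, salary FROM employees WHERE hire_year < 2017 OR salary > 78277

Execution result:
name | hire_year | salary
Rose Brown | 2017 | 148951
David Martinez | 2021 | 127205
Noah Davis | 2019 | 114559
Carol Miller | 2024 | 134666
Frank Garcia | 2024 | 145327
Eve Wilson | 2018 | 97347
Peter Wilson | 2023 | 145911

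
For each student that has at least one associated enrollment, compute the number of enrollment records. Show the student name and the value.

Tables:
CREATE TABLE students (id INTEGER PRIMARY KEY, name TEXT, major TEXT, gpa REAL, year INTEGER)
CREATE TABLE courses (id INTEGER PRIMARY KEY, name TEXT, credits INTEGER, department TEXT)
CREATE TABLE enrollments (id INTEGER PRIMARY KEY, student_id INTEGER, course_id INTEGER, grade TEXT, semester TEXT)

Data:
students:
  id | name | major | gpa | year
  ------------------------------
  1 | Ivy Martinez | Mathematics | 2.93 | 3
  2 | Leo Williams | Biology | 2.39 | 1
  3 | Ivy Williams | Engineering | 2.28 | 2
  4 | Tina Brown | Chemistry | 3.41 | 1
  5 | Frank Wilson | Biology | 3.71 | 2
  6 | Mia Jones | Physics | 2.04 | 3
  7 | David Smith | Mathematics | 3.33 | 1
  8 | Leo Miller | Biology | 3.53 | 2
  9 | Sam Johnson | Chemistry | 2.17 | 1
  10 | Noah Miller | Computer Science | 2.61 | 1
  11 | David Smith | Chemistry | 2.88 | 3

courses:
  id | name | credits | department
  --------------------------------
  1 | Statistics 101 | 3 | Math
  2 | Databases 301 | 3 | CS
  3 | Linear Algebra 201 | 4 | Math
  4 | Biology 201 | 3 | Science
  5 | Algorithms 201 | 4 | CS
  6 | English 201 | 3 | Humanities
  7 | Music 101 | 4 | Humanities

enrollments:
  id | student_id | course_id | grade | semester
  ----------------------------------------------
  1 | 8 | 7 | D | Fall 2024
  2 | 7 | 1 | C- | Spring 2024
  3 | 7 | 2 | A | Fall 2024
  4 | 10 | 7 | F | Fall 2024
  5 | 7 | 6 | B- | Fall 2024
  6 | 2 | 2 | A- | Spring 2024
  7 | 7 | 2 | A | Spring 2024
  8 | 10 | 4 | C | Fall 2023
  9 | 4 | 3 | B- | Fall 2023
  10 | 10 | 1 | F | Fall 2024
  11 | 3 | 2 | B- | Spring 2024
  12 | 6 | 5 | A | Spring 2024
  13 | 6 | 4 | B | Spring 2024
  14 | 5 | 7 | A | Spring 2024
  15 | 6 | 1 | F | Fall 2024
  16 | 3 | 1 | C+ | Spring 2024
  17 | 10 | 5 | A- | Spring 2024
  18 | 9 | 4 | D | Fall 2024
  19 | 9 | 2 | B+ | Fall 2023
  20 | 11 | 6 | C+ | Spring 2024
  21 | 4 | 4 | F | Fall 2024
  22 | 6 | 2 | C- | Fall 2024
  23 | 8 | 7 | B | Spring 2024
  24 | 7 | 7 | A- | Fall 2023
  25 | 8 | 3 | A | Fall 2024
SELECT p.name, COUNT(*) AS n FROM enrollments c JOIN students p ON c.student_id = p.id GROUP BY p.id, p.name

Execution result:
name | n
Leo Williams | 1
Ivy Williams | 2
Tina Brown | 2
Frank Wilson | 1
Mia Jones | 4
David Smith | 5
Leo Miller | 3
Sam Johnson | 2
Noah Miller | 4
David Smith | 1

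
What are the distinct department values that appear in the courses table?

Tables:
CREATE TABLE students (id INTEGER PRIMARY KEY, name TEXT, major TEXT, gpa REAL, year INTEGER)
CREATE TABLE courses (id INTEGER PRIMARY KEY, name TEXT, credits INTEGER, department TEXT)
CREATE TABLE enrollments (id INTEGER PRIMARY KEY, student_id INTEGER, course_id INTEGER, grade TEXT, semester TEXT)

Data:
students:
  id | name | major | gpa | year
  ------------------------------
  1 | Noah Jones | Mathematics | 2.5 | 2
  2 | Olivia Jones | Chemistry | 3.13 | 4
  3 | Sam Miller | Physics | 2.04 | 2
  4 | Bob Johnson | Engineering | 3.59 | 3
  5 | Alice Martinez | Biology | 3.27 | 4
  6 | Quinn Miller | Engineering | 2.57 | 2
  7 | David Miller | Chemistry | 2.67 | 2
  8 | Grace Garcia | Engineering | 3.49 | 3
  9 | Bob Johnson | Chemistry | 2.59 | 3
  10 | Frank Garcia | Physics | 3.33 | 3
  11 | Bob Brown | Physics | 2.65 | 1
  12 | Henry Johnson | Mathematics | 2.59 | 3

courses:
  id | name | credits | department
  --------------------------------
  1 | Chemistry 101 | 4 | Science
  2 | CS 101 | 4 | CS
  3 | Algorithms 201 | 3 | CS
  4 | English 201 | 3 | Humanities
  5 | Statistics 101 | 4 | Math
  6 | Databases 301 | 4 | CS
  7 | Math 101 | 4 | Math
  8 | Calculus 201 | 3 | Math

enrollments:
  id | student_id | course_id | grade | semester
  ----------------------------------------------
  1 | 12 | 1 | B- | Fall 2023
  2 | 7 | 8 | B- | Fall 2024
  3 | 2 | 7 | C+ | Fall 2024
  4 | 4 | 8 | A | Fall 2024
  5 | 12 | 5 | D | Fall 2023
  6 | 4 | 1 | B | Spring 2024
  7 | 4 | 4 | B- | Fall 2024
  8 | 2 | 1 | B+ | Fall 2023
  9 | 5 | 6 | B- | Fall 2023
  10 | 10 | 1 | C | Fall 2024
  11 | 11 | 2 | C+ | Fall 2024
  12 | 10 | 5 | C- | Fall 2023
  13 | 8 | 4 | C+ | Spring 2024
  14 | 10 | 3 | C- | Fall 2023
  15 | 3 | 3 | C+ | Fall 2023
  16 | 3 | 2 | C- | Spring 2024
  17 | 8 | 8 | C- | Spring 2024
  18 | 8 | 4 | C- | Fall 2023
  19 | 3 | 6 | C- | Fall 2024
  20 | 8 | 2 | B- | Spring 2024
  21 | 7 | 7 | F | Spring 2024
SELECT DISTINCT department FROM courses

Execution result:
department
Science
CS
Humanities
Math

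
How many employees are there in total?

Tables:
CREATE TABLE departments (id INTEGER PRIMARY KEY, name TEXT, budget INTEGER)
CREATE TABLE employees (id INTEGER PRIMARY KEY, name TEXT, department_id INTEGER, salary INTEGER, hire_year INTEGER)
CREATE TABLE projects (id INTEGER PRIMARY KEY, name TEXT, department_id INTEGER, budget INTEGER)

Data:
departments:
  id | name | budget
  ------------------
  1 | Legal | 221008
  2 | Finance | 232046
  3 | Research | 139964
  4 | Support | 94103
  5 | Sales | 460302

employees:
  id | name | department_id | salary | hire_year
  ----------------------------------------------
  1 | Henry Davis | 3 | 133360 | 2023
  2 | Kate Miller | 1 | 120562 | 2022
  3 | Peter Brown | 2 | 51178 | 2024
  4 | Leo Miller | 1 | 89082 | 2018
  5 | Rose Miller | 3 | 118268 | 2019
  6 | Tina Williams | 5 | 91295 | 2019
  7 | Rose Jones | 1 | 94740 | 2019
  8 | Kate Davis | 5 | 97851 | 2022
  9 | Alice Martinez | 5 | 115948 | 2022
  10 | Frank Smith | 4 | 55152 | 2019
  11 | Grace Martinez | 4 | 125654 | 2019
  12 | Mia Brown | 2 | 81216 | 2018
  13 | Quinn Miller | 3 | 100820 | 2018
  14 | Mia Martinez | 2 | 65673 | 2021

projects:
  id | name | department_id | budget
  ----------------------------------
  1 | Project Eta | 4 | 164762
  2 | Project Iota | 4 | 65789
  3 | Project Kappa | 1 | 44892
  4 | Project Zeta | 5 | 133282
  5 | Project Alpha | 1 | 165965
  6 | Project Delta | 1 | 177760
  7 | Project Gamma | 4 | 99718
SELECT COUNT(*) FROM employees

Execution result:
14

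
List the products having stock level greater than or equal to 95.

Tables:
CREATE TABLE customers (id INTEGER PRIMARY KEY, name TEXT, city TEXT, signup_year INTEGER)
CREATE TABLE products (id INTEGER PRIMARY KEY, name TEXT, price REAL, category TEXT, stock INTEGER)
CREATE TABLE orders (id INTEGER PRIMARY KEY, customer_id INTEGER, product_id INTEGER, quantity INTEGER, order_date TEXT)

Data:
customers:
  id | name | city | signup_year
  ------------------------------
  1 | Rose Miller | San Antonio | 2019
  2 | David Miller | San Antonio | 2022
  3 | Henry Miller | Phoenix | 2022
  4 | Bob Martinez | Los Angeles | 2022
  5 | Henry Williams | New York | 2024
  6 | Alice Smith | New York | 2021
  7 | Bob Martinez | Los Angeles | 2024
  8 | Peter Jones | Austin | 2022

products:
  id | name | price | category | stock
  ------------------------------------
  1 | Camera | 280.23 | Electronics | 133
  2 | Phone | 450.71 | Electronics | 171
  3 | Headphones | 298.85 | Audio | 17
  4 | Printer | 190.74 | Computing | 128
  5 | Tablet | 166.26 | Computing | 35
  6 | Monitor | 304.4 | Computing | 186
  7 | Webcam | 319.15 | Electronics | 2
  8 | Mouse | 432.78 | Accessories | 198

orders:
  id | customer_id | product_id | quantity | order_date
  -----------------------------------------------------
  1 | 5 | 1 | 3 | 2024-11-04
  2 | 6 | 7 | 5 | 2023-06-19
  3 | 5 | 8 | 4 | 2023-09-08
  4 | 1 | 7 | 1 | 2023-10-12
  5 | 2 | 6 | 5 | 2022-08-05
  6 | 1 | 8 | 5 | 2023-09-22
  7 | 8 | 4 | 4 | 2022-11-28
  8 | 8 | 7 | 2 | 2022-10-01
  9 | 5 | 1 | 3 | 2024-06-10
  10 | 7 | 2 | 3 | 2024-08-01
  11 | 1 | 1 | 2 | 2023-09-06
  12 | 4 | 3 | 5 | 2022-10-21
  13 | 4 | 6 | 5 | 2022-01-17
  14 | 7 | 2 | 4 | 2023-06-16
SELECT name, stock FROM products WHERE stock >= 95

Execution result:
name | stock
Camera | 133
Phone | 171
Printer | 128
Monitor | 186
Mouse | 198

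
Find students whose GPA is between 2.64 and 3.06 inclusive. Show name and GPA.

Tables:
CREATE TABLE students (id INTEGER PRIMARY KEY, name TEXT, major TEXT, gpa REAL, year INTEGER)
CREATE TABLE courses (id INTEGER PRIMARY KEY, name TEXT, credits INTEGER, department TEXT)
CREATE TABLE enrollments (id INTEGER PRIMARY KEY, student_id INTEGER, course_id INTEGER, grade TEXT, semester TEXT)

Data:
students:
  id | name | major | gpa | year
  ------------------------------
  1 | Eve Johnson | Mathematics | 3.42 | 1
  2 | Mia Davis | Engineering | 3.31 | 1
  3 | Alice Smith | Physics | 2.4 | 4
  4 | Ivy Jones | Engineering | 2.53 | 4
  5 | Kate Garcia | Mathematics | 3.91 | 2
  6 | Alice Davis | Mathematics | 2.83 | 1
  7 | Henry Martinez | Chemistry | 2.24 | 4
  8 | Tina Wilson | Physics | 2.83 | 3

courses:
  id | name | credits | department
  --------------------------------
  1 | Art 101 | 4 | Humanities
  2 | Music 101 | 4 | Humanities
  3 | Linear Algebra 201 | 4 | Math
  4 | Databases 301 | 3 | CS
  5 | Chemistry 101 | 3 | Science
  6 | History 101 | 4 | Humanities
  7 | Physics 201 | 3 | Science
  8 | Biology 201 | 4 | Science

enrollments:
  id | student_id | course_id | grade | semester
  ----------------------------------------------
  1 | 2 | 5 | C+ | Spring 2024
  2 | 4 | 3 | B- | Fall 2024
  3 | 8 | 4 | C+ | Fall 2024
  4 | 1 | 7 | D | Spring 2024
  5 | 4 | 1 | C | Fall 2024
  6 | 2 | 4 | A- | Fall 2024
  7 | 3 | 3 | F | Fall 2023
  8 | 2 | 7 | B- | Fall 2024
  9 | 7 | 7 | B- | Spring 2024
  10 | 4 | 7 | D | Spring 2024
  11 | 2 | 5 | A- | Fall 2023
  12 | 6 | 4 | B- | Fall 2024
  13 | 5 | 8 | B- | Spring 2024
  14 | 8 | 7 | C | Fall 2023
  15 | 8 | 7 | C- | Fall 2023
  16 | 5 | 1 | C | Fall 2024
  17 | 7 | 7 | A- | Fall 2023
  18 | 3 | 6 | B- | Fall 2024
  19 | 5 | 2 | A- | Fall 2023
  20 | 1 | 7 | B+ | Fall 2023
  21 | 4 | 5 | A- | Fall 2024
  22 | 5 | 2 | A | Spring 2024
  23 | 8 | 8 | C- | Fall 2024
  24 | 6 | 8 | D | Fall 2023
SELECT name, gpa FROM students WHERE gpa BETWEEN 2.64 AND 3.06

Execution result:
name | gpa
Alice Davis | 2.83
Tina Wilson | 2.83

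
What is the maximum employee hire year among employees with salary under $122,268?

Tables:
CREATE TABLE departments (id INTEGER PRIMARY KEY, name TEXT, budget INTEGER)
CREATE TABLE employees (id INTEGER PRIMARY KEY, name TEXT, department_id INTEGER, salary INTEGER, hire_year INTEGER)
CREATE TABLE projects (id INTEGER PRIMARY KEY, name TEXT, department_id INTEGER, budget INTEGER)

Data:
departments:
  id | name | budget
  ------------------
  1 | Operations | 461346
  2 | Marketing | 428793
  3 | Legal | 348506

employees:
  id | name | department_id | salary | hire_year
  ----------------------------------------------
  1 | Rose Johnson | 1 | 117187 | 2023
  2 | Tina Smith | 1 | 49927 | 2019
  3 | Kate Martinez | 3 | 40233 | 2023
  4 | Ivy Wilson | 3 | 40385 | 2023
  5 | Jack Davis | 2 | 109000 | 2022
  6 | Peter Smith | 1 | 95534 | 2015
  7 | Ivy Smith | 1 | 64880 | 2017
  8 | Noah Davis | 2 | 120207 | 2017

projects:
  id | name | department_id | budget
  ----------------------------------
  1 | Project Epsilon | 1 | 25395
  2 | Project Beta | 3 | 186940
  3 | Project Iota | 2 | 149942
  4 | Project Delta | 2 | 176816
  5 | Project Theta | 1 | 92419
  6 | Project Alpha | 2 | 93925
SELECT MAX(hire_year) FROM employees WHERE salary < 122268

Execution result:
2023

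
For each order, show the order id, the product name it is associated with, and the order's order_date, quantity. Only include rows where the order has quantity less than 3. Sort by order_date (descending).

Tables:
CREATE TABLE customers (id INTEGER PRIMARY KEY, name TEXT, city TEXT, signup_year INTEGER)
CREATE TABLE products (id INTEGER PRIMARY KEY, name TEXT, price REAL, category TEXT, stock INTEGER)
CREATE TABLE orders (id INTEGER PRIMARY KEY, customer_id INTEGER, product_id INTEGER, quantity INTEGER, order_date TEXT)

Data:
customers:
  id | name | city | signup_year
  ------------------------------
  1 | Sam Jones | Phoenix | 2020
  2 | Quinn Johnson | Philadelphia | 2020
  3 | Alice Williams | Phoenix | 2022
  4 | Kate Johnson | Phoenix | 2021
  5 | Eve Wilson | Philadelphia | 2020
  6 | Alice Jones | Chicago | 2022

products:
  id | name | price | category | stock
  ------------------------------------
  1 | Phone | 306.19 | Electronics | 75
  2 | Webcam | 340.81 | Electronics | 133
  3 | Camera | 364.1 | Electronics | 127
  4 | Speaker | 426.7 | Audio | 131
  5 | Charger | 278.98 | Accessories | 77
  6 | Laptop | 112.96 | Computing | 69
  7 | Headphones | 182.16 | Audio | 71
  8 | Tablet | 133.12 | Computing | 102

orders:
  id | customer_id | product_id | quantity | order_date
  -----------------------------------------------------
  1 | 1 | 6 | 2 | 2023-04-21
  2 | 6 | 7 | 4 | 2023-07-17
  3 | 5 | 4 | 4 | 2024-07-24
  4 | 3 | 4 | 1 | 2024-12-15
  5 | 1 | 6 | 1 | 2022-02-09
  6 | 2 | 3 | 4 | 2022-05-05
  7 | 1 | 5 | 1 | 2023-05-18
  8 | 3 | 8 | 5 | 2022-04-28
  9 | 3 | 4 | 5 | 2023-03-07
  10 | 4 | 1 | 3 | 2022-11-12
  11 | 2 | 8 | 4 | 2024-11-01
SELECT c.id, p.name AS product, c.order_date, c.quantity FROM orders c JOIN products p ON c.product_id = p.id WHERE c.quantity < 3 ORDER BY c.order_date DESC

Execution result:
id | product | order_date | quantity
4 | Speaker | 2024-12-15 | 1
7 | Charger | 2023-05-18 | 1
1 | Laptop | 2023-04-21 | 2
5 | Laptop | 2022-02-09 | 1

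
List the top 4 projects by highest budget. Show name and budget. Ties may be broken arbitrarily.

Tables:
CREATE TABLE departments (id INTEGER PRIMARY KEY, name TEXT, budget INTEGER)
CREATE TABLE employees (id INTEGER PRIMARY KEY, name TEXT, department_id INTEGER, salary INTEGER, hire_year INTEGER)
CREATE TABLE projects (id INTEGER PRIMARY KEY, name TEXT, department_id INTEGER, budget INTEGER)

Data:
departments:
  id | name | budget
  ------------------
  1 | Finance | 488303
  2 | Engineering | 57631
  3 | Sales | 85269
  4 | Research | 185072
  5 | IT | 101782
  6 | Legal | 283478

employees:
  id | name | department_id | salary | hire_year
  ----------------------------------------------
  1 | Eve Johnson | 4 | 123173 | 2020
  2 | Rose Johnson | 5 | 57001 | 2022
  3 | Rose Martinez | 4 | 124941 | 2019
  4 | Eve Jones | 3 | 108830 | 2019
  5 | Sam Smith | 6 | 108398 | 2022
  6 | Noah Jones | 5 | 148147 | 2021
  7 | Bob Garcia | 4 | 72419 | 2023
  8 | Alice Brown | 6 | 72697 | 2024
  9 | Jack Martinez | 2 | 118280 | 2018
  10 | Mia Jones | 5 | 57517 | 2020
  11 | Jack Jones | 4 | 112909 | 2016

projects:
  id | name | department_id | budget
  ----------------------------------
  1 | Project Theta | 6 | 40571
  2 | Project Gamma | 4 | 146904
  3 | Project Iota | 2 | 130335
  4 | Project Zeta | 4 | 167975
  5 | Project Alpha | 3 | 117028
SELECT name, budget FROM projects ORDER BY budget DESC LIMIT 4

Execution result:
name | budget
Project Zeta | 167975
Project Gamma | 146904
Project Iota | 130335
Project Alpha | 117028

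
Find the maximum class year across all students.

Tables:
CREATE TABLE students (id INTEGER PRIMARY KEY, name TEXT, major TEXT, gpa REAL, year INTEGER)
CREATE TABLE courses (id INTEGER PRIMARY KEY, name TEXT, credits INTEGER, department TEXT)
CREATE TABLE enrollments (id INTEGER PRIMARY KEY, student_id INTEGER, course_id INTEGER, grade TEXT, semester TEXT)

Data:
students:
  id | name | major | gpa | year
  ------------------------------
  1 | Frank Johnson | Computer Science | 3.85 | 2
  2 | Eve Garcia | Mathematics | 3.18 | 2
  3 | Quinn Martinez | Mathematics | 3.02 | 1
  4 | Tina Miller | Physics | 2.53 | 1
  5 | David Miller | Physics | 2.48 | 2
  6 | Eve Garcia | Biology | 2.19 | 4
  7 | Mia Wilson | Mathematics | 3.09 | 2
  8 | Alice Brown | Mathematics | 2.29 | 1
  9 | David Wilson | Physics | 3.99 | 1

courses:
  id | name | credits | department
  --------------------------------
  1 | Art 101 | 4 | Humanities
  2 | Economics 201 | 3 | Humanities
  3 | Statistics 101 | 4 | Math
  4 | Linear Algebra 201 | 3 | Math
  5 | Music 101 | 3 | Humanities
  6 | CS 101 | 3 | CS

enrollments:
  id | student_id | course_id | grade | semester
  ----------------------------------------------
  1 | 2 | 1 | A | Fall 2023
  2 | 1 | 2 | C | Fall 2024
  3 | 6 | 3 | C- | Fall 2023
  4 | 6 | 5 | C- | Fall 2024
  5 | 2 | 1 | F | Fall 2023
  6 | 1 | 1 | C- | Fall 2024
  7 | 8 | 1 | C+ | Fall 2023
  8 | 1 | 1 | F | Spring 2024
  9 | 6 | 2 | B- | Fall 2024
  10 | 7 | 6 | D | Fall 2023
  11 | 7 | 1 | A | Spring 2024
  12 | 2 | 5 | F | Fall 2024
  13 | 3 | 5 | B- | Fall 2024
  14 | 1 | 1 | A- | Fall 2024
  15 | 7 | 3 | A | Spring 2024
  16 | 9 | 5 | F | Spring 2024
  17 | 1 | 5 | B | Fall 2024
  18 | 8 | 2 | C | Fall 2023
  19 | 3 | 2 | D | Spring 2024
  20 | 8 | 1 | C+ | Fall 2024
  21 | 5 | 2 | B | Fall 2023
SELECT MAX(year) FROM students

Execution result:
4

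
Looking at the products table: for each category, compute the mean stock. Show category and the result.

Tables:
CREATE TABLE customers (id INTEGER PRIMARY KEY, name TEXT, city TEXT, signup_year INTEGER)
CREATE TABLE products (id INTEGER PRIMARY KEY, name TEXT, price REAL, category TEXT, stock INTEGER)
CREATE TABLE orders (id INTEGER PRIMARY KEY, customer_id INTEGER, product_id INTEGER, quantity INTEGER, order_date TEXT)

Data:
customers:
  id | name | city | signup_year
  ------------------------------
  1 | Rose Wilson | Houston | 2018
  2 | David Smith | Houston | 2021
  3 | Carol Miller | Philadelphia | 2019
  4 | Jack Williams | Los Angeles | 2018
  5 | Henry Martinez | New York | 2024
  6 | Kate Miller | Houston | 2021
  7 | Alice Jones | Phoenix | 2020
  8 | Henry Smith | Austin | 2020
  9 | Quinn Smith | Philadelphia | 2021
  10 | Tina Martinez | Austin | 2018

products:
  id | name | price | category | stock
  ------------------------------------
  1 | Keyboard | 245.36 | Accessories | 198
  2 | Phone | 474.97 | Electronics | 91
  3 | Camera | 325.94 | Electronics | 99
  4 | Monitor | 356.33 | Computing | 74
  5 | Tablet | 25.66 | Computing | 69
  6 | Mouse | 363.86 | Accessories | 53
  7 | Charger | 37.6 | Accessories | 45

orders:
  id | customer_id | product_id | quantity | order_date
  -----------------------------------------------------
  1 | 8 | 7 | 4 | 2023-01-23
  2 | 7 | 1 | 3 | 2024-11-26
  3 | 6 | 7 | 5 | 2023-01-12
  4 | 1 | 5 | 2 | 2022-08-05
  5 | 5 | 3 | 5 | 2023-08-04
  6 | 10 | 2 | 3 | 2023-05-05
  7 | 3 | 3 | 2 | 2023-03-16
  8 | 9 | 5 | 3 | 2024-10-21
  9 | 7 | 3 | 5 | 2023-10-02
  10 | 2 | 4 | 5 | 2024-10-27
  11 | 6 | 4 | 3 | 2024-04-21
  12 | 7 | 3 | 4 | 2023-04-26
SELECT category, AVG(stock) AS avg_stock FROM products GROUP BY category

Execution result:
category | avg_stock
Accessories | 98.67
Computing | 71.50
Electronics | 95.00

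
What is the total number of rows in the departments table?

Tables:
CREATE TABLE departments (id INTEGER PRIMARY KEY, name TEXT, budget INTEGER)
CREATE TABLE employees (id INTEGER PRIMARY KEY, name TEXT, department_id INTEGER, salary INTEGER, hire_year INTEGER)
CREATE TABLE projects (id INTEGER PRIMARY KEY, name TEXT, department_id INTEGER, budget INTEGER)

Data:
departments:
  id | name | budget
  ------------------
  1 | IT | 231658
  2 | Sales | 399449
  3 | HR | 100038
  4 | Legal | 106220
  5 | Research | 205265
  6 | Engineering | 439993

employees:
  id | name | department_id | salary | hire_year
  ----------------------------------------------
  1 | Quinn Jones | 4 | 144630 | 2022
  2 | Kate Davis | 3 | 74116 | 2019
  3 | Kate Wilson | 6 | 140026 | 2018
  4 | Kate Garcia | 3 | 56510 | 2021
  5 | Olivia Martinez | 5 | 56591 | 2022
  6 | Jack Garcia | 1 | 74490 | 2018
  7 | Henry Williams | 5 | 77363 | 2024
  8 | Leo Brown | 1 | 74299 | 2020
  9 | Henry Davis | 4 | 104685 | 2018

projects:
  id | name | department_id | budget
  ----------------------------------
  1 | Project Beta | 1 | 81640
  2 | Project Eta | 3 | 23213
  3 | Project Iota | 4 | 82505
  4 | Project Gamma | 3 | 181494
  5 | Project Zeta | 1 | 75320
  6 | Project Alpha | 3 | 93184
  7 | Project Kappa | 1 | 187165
SELECT COUNT(*) FROM departments

Execution result:
6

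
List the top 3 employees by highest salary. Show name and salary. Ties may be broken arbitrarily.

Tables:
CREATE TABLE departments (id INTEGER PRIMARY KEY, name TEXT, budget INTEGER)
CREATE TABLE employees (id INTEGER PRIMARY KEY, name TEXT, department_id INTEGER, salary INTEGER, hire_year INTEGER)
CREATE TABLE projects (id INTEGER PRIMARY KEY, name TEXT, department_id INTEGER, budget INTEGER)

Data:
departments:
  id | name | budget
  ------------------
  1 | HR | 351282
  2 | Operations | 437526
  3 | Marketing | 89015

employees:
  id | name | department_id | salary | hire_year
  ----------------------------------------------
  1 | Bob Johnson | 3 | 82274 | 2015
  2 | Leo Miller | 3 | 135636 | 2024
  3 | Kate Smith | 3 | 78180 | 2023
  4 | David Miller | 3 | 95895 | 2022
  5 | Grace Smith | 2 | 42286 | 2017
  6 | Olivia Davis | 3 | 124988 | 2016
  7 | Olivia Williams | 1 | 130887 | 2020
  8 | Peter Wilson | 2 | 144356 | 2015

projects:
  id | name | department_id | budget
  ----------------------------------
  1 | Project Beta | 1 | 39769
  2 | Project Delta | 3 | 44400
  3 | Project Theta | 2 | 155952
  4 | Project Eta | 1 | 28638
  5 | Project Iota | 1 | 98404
SELECT name, salary FROM employees ORDER BY salary DESC LIMIT 3

Execution result:
name | salary
Peter Wilson | 144356
Leo Miller | 135636
Olivia Williams | 130887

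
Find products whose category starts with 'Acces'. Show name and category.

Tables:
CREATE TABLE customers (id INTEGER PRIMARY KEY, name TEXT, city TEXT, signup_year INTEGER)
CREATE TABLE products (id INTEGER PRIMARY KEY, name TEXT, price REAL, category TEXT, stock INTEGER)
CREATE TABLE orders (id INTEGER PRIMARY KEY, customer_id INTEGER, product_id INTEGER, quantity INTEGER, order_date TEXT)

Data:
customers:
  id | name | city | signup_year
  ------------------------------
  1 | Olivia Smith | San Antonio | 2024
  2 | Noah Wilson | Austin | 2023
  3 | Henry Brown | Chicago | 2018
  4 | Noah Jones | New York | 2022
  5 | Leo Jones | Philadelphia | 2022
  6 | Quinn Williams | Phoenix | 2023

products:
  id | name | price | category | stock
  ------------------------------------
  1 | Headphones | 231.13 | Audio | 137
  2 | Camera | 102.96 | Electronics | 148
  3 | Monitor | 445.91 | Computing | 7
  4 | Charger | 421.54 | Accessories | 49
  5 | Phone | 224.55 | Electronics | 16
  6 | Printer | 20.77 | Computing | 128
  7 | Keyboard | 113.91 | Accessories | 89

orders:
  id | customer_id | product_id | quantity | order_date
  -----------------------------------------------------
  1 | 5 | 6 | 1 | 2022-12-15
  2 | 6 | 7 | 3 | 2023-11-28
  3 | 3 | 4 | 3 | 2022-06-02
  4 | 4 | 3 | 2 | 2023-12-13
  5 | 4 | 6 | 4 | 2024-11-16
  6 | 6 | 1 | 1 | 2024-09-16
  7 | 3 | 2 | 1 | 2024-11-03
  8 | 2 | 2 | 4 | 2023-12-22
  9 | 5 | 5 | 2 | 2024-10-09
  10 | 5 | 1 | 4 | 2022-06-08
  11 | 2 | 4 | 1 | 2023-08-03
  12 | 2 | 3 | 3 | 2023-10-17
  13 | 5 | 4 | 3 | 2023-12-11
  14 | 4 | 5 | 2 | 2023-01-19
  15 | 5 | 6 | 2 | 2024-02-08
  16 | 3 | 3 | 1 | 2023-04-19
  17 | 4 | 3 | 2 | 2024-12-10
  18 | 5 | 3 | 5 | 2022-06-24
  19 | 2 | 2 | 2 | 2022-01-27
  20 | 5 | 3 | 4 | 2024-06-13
SELECT name, category FROM products WHERE category LIKE 'Acces%'

Execution result:
name | category
Charger | Accessories
Keyboard | Accessories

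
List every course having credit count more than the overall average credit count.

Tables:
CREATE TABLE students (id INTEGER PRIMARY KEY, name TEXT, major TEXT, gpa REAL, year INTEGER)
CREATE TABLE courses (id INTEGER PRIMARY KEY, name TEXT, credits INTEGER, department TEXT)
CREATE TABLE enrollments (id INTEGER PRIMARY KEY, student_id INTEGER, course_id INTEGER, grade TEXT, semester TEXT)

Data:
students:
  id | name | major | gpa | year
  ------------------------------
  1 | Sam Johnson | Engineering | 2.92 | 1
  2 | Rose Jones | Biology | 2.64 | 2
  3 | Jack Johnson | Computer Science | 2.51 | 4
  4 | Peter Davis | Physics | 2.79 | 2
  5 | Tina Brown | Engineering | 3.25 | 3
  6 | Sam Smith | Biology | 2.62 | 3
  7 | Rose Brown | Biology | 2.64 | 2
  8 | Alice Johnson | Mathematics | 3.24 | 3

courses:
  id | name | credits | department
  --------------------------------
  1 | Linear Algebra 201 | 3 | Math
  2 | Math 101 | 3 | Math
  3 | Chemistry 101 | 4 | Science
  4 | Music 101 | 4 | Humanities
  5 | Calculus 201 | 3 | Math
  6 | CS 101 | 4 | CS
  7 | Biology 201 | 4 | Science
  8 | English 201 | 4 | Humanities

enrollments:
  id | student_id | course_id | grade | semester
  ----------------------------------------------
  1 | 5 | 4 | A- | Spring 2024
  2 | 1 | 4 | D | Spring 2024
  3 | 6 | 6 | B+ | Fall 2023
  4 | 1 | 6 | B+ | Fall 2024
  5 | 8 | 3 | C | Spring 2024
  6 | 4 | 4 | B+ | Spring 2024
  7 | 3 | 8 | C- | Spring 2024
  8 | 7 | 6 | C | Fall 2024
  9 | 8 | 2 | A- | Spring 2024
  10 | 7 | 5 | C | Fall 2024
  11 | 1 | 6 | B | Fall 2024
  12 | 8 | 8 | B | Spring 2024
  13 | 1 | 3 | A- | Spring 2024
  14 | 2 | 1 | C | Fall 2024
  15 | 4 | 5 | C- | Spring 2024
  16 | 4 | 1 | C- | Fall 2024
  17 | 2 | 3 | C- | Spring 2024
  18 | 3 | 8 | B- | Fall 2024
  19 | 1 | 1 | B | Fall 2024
SELECT name, credits FROM courses WHERE credits > (SELECT AVG(credits) FROM courses)

Execution result:
name | credits
Chemistry 101 | 4
Music 101 | 4
CS 101 | 4
Biology 201 | 4
English 201 | 4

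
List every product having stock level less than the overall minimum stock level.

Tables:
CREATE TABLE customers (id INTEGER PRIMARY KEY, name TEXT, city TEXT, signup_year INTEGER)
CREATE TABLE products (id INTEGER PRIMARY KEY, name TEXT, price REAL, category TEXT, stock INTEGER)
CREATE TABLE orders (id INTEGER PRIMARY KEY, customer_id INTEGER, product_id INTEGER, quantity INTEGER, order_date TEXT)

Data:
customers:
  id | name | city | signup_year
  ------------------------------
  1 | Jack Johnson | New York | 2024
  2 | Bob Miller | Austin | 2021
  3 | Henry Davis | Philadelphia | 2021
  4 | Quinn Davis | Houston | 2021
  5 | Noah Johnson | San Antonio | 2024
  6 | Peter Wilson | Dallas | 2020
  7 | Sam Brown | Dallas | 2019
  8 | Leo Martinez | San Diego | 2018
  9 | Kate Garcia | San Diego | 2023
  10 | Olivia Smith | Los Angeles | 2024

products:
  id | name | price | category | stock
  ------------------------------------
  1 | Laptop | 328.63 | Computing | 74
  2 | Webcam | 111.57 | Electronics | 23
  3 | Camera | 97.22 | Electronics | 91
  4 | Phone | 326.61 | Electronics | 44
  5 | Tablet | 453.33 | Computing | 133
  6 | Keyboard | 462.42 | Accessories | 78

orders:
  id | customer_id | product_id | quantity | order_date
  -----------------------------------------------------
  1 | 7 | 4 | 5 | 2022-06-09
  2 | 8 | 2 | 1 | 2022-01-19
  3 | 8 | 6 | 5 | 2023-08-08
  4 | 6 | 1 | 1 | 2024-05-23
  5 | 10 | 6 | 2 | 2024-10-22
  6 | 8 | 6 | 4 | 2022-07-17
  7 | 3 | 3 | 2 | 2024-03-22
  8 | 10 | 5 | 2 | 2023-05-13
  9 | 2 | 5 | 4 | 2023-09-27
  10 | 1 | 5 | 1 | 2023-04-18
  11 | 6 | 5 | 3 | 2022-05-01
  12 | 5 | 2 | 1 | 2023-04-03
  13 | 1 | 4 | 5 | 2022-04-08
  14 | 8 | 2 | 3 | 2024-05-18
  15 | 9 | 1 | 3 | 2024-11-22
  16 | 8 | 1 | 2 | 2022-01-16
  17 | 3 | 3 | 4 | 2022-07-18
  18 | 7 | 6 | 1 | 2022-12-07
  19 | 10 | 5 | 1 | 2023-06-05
SELECT name, stock FROM products WHERE stock < (SELECT MIN(stock) FROM products)

Execution result:
(no rows)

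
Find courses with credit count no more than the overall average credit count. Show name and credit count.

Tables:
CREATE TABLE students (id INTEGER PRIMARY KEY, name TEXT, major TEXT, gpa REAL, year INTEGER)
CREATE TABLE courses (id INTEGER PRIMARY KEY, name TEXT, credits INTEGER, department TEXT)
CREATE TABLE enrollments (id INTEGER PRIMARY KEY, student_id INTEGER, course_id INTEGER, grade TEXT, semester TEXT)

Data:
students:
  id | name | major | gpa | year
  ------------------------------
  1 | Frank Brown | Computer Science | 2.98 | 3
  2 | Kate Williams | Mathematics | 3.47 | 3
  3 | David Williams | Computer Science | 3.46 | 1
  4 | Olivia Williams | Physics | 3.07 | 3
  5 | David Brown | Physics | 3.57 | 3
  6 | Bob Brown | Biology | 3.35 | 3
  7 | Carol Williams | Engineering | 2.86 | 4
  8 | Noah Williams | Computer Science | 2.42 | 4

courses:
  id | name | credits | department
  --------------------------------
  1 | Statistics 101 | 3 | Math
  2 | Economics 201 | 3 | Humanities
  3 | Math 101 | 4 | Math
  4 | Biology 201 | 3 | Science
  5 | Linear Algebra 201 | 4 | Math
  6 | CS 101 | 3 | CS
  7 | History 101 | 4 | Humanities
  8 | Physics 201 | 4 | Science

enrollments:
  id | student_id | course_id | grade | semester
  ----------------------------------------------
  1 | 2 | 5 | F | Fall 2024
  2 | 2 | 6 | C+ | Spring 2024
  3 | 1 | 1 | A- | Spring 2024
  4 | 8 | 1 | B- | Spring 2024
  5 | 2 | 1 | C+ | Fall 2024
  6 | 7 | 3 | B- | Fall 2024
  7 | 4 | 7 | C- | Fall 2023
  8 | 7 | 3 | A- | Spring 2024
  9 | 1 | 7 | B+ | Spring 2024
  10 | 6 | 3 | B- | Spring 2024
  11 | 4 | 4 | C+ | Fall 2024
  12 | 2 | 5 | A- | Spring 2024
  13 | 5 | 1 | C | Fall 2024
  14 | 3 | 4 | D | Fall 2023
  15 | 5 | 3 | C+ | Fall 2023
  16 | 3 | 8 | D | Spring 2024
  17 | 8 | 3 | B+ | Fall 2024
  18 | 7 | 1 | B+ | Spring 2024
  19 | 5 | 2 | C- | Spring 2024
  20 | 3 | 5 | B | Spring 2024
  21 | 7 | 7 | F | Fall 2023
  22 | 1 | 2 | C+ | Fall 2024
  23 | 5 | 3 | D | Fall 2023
SELECT name, credits FROM courses WHERE credits <= (SELECT AVG(credits) FROM courses)

Execution result:
name | credits
Statistics 101 | 3
Economics 201 | 3
Biology 201 | 3
CS 101 | 3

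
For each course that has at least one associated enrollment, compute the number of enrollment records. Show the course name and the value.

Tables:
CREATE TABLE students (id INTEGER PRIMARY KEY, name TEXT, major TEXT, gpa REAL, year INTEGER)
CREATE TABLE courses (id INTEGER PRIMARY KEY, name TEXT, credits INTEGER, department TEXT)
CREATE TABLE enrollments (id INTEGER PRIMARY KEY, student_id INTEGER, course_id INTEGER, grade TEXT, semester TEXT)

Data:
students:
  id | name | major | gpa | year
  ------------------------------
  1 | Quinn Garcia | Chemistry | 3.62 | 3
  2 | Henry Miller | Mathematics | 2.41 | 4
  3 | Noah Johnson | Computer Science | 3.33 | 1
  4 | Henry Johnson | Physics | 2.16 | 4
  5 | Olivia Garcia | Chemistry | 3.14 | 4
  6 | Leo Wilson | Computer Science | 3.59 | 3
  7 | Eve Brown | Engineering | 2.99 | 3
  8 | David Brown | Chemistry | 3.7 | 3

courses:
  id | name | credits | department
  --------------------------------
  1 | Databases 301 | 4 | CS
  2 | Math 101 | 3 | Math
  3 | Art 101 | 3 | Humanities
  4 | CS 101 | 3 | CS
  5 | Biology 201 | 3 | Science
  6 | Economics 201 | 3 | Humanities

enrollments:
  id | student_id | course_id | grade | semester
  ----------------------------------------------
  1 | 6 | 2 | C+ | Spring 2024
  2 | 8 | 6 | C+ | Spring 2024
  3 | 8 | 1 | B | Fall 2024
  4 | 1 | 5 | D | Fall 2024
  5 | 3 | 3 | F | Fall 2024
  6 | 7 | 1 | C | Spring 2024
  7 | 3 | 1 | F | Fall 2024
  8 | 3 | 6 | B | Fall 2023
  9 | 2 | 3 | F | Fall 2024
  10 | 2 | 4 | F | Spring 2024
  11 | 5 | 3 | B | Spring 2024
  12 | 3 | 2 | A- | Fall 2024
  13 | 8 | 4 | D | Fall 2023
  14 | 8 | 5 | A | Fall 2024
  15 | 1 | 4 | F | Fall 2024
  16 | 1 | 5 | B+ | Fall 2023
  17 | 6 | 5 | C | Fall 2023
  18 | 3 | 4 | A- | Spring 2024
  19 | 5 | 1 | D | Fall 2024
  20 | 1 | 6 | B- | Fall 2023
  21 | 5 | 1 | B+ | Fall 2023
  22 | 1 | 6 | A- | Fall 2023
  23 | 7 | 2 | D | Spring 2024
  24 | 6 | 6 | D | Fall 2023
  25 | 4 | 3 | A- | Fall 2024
SELECT p.name, COUNT(*) AS n FROM enrollments c JOIN courses p ON c.course_id = p.id GROUP BY p.id, p.name

Execution result:
name | n
Databases 301 | 5
Math 101 | 3
Art 101 | 4
CS 101 | 4
Biology 201 | 4
Economics 201 | 5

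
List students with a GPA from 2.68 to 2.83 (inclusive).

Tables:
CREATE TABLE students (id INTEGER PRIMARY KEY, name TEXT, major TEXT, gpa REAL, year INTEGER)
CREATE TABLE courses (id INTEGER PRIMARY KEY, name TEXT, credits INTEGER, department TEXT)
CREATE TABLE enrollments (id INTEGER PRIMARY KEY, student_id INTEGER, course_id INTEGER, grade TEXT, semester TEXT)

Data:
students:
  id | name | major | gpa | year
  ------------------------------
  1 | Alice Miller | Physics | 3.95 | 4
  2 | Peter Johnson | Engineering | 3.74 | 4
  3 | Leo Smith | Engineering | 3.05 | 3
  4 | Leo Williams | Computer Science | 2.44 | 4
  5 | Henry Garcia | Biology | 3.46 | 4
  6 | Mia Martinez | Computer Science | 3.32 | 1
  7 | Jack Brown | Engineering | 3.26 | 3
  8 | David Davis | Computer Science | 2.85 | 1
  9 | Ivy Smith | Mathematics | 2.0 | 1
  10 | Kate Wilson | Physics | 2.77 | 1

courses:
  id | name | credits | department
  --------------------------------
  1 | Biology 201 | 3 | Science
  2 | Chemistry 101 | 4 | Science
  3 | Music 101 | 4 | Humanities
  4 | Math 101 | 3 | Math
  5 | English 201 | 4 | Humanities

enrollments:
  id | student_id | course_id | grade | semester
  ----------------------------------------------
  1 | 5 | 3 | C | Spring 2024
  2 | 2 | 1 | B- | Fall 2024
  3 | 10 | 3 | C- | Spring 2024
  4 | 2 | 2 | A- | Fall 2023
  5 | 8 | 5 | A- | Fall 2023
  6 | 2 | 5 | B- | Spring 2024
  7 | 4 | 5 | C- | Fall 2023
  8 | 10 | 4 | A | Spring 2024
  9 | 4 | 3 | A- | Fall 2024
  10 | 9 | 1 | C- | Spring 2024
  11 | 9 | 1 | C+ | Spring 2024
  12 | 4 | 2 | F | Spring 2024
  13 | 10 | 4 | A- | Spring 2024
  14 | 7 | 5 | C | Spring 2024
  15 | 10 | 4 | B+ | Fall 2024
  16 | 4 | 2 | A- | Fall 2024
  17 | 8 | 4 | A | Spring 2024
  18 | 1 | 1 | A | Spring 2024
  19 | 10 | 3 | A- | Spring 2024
SELECT name, gpa FROM students WHERE gpa BETWEEN 2.68 AND 2.83

Execution result:
name | gpa
Kate Wilson | 2.77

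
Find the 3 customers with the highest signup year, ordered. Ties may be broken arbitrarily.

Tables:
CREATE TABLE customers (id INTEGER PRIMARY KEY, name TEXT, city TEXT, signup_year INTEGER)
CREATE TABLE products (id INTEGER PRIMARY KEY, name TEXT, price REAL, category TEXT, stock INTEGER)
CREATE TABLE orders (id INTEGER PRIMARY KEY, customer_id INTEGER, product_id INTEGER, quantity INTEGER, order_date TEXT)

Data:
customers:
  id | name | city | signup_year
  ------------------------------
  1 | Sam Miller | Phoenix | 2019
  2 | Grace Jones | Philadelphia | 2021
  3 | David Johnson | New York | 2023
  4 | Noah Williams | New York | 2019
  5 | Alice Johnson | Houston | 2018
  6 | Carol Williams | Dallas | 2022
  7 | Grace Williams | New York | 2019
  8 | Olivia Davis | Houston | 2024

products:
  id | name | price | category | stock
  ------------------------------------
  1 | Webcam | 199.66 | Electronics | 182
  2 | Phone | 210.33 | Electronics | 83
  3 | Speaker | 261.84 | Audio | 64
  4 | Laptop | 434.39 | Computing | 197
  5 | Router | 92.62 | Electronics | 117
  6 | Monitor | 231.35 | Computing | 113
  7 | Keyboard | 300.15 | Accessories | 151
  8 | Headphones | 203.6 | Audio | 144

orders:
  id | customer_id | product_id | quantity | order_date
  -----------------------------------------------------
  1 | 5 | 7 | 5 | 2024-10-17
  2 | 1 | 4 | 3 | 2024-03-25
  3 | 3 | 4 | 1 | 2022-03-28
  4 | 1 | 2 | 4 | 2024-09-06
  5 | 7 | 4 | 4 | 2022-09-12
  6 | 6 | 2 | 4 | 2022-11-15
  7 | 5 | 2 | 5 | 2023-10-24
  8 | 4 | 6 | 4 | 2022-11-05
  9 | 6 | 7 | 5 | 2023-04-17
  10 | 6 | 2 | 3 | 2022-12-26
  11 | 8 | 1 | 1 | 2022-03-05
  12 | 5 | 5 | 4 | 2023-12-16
SELECT name, signup_year FROM customers ORDER BY signup_year DESC LIMIT 3

Execution result:
name | signup_year
Olivia Davis | 2024
David Johnson | 2023
Carol Williams | 2022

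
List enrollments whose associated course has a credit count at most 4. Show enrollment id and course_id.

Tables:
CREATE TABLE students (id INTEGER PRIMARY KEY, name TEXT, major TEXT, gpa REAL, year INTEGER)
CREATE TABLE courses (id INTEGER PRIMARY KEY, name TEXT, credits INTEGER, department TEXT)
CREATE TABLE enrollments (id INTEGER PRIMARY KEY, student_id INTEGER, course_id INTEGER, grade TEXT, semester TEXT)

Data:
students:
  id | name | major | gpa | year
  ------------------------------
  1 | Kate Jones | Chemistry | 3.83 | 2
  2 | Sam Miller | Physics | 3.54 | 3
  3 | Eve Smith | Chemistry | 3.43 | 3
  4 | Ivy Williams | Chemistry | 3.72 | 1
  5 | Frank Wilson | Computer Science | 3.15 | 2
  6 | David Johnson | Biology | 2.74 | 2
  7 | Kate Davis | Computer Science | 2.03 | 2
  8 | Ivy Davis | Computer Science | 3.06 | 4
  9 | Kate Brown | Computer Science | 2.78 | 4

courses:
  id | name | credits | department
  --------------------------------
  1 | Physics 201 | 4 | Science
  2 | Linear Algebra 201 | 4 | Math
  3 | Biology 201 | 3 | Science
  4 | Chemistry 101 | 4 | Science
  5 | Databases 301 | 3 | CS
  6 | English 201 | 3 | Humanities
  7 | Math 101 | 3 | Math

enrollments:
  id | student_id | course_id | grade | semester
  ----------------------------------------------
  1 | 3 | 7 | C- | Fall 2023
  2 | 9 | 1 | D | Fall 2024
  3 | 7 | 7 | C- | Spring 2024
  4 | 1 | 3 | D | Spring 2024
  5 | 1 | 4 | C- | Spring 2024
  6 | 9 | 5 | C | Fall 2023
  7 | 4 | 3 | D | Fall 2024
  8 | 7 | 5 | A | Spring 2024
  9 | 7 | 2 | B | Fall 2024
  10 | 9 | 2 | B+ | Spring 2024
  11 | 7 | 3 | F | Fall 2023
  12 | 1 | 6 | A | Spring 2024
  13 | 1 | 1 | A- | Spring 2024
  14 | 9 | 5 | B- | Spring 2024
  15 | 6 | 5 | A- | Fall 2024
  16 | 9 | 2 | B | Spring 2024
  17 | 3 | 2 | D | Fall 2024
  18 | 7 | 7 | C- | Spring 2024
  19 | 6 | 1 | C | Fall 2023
SELECT id, course_id FROM enrollments WHERE course_id IN (SELECT id FROM courses WHERE credits <= 4)

Execution result:
id | course_id
1 | 7
2 | 1
3 | 7
4 | 3
5 | 4
6 | 5
7 | 3
8 | 5
9 | 2
10 | 2
11 | 3
12 | 6
13 | 1
14 | 5
15 | 5
16 | 2
17 | 2
18 | 7
19 | 1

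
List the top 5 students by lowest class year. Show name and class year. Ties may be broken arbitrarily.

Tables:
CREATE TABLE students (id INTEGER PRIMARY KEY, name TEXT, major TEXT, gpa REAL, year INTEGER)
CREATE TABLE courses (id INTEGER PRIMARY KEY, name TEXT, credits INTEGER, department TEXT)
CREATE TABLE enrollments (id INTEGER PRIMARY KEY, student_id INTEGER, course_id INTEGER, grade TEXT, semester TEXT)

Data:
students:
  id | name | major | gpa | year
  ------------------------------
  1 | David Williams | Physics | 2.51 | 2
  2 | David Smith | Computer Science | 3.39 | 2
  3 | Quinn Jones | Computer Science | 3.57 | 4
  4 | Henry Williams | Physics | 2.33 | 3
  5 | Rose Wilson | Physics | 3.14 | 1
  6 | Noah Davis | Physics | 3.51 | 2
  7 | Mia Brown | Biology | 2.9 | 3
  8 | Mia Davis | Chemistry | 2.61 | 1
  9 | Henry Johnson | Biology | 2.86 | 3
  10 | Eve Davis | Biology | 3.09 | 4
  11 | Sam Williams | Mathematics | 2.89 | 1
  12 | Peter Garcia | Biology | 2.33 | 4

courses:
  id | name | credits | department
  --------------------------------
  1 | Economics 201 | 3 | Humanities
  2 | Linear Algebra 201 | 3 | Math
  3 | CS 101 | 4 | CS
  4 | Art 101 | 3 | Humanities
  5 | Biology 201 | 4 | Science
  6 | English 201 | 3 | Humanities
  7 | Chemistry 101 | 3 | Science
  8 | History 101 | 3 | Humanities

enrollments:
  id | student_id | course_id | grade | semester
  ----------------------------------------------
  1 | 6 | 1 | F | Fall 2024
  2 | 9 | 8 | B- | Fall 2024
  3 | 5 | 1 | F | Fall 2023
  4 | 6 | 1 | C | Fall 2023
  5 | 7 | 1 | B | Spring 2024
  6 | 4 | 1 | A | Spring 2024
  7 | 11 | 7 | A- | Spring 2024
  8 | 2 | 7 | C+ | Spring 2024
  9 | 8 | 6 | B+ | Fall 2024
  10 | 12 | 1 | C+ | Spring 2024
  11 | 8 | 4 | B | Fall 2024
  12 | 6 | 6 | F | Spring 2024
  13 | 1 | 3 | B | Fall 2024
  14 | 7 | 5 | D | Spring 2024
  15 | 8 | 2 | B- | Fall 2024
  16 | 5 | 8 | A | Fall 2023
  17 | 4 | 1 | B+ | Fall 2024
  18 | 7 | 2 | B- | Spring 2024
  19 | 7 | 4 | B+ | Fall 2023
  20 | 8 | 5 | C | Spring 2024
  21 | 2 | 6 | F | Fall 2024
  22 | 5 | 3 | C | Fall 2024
SELECT name, year FROM students ORDER BY year ASC LIMIT 5

Execution result:
name | year
Rose Wilson | 1
Mia Davis | 1
Sam Williams | 1
David Williams | 2
David Smith | 2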